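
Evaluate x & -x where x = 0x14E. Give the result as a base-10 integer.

x = 101001110 = 334
-x (two's complement) = …010110010
AND   = 000000010 = 2
(x & -x isolates the lowest set bit of x.)

2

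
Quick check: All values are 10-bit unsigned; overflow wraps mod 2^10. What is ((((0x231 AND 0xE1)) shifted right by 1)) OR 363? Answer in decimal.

379

0x231 = 1000110001
0xE1 = 0011100001
→ AND → 0000100001 = 33
→ shifted right by 1 → 0000010000 = 16
363 = 0101101011
→ OR → 0101111011 = 379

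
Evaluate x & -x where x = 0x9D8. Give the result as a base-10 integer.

8

x = 100111011000 = 2520
-x (two's complement) = …011000101000
AND   = 000000001000 = 8
(x & -x isolates the lowest set bit of x.)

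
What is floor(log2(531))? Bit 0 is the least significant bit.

9

531 = 1000010011
The topmost 1 is at position 9 (since 2^9 = 512 ≤ 531 < 1024).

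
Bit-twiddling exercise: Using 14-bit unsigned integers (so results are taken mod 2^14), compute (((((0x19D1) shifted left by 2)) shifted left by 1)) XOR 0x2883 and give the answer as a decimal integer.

9739

0x19D1 = 01100111010001
→ shifted left by 2 (mod 2^14) → 10011101000100 = 10052
→ shifted left by 1 (mod 2^14) → 00111010001000 = 3720
0x2883 = 10100010000011
→ XOR → 10011000001011 = 9739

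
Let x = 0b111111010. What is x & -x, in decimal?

x = 111111010 = 506
-x (two's complement) = …000000110
AND   = 000000010 = 2
(x & -x isolates the lowest set bit of x.)

2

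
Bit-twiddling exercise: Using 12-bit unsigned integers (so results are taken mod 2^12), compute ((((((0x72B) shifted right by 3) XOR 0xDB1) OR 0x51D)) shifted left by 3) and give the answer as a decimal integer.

2792

0x72B = 011100101011
→ shifted right by 3 → 000011100101 = 229
0xDB1 = 110110110001
→ XOR → 110101010100 = 3412
0x51D = 010100011101
→ OR → 110101011101 = 3421
→ shifted left by 3 (mod 2^12) → 101011101000 = 2792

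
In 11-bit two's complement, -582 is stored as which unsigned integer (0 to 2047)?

582 in 11 bits: 01001000110
Invert: 10110111001
Add 1:  10110111010 = 1466
(Check: 2^11 - 582 = 2048 - 582 = 1466.)

1466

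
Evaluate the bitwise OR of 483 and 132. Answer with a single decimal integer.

487

483 = 111100011
132 = 010000100
 OR → 111100111 = 487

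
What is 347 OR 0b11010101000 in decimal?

2043

347 = 00101011011
b = 11010101000
 OR → 11111111011 = 2043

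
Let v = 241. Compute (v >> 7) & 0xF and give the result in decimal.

1

v = 000000011110001
Shift right by 7: 00000001
Mask low 4 bits: 0001 = 1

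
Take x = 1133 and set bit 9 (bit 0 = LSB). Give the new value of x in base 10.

1645

x = 010001101101
bit 9 is currently 0; set it via x | (1 << 9) = x | 512
→ 011001101101 = 1645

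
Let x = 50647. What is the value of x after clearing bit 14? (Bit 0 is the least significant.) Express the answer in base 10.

x = 1100010111010111
bit 14 is currently 1; clear it via x & ~(1 << 14) = x & ~16384
→ 1000010111010111 = 34263

34263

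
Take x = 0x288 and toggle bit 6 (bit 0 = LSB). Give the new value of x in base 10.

x = 1010001000
bit 6 is currently 0; toggle it via x ^ (1 << 6) = x ^ 64
→ 1011001000 = 712

712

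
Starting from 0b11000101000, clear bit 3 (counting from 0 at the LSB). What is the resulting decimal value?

x = 11000101000
bit 3 is currently 1; clear it via x & ~(1 << 3) = x & ~8
→ 11000100000 = 1568

1568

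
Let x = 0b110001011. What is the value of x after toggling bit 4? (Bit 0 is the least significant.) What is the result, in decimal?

411

x = 110001011
bit 4 is currently 0; toggle it via x ^ (1 << 4) = x ^ 16
→ 110011011 = 411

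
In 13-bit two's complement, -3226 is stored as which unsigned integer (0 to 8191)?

3226 in 13 bits: 0110010011010
Invert: 1001101100101
Add 1:  1001101100110 = 4966
(Check: 2^13 - 3226 = 8192 - 3226 = 4966.)

4966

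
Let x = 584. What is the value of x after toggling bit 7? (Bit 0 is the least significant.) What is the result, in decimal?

x = 01001001000
bit 7 is currently 0; toggle it via x ^ (1 << 7) = x ^ 128
→ 01011001000 = 712

712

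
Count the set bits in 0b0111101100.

6

n = 111101100
Count the 1s: 1 + 1 + 1 + 1 + 1 + 1 = 6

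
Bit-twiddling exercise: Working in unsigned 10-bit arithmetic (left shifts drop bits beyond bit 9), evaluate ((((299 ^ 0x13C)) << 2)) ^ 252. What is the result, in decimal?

160

299 = 0100101011
0x13C = 0100111100
→ ^ → 0000010111 = 23
→ << 2 (mod 2^10) → 0001011100 = 92
252 = 0011111100
→ ^ → 0010100000 = 160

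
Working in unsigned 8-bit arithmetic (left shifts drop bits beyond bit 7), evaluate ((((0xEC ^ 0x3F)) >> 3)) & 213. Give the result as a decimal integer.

0xEC = 11101100
0x3F = 00111111
→ ^ → 11010011 = 211
→ >> 3 → 00011010 = 26
213 = 11010101
→ & → 00010000 = 16

16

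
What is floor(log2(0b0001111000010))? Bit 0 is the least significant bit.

0b0001111000010 = 1111000010
The topmost 1 is at position 9 (since 2^9 = 512 ≤ 962 < 1024).

9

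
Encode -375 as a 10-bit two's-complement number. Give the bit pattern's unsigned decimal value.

649

375 in 10 bits: 0101110111
Invert: 1010001000
Add 1:  1010001001 = 649
(Check: 2^10 - 375 = 1024 - 375 = 649.)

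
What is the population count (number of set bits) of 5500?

5500 = 1010101111100
Count the 1s: 1 + 1 + 1 + 1 + 1 + 1 + 1 + 1 = 8

8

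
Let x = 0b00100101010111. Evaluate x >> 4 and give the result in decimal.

149

x = 100101010111
shift right by 4 → 000010010101 = 149
(equivalently, floor(2391 / 16))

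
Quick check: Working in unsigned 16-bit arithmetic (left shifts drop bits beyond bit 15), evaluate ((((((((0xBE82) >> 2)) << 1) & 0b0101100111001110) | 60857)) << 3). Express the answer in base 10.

61384

0xBE82 = 1011111010000010
→ >> 2 → 0010111110100000 = 12192
→ << 1 (mod 2^16) → 0101111101000000 = 24384
0b0101100111001110 = 0101100111001110
→ & → 0101100101000000 = 22848
60857 = 1110110110111001
→ | → 1111110111111001 = 65017
→ << 3 (mod 2^16) → 1110111111001000 = 61384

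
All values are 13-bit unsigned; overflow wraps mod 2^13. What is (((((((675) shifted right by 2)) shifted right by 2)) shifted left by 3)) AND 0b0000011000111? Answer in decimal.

64

675 = 0001010100011
→ shifted right by 2 → 0000010101000 = 168
→ shifted right by 2 → 0000000101010 = 42
→ shifted left by 3 (mod 2^13) → 0000101010000 = 336
0b0000011000111 = 0000011000111
→ AND → 0000001000000 = 64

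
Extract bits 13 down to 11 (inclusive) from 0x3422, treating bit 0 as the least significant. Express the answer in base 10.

v = 11010000100010
Shift right by 11: 110
Mask low 3 bits: 110 = 6

6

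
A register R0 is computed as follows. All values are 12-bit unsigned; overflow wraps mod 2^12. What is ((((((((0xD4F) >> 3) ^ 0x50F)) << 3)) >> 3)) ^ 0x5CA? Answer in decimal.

0xD4F = 110101001111
→ >> 3 → 000110101001 = 425
0x50F = 010100001111
→ ^ → 010010100110 = 1190
→ << 3 (mod 2^12) → 010100110000 = 1328
→ >> 3 → 000010100110 = 166
0x5CA = 010111001010
→ ^ → 010101101100 = 1388

1388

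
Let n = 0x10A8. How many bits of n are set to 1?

4

0x10A8 = 1000010101000
Count the 1s: 1 + 1 + 1 + 1 = 4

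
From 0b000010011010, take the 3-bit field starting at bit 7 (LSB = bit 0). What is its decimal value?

1

v = 000010011010
Shift right by 7: 00001
Mask low 3 bits: 001 = 1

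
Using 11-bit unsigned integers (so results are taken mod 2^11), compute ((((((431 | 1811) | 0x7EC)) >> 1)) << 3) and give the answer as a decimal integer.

431 = 00110101111
1811 = 11100010011
→ | → 11110111111 = 1983
0x7EC = 11111101100
→ | → 11111111111 = 2047
→ >> 1 → 01111111111 = 1023
→ << 3 (mod 2^11) → 11111111000 = 2040

2040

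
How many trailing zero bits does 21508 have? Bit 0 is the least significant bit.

2

21508 = 101010000000100
Trailing zeros: 2, so the lowest set bit is bit 2 (value 4).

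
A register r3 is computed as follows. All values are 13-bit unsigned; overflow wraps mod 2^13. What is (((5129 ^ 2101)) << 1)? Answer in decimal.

5129 = 1010000001001
2101 = 0100000110101
→ ^ → 1110000111100 = 7228
→ << 1 (mod 2^13) → 1100001111000 = 6264

6264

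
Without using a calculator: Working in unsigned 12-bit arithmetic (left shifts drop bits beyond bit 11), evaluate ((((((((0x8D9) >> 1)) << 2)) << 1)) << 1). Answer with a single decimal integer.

1728

0x8D9 = 100011011001
→ >> 1 → 010001101100 = 1132
→ << 2 (mod 2^12) → 000110110000 = 432
→ << 1 (mod 2^12) → 001101100000 = 864
→ << 1 (mod 2^12) → 011011000000 = 1728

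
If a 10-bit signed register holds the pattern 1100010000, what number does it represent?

pattern = 1100010000 (MSB is 1 ⇒ negative)
Invert: 0011101111, add 1 → 0011110000 = 240, so the value is -240.
(Equivalently: 784 - 2^10 = 784 - 1024 = -240.)

-240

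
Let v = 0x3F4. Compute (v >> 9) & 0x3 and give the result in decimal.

v = 00001111110100
Shift right by 9: 00001
Mask low 2 bits: 01 = 1

1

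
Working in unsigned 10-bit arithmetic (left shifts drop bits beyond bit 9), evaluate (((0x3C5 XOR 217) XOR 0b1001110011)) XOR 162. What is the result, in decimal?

0x3C5 = 1111000101
217 = 0011011001
→ XOR → 1100011100 = 796
0b1001110011 = 1001110011
→ XOR → 0101101111 = 367
162 = 0010100010
→ XOR → 0111001101 = 461

461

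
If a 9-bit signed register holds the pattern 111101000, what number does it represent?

-24

pattern = 111101000 (MSB is 1 ⇒ negative)
Invert: 000010111, add 1 → 000011000 = 24, so the value is -24.
(Equivalently: 488 - 2^9 = 488 - 512 = -24.)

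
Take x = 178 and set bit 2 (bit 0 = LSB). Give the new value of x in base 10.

182

x = 000010110010
bit 2 is currently 0; set it via x | (1 << 2) = x | 4
→ 000010110110 = 182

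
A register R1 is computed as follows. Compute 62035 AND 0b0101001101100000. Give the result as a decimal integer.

21056

62035 = 1111001001010011
b = 0101001101100000
AND → 0101001001000000 = 21056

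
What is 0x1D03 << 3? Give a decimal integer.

59416

0x1D03 = 0001110100000011
shift left by 3 → 1110100000011000 = 59416
(equivalently, 7427 × 2^3 = 7427 × 8)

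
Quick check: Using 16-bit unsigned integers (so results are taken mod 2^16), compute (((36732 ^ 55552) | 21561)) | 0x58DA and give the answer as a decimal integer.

24319

36732 = 1000111101111100
55552 = 1101100100000000
→ ^ → 0101011001111100 = 22140
21561 = 0101010000111001
→ | → 0101011001111101 = 22141
0x58DA = 0101100011011010
→ | → 0101111011111111 = 24319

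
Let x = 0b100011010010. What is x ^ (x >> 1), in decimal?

3259

x = 100011010010 = 2258
x>>1 = 010001101001
XOR  = 110010111011 = 3259
(x ^ (x >> 1) gives the standard binary-reflected Gray code of x.)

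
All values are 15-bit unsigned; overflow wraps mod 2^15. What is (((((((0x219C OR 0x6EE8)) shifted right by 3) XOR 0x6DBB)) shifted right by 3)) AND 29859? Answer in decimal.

1024

0x219C = 010000110011100
0x6EE8 = 110111011101000
→ OR → 110111111111100 = 28668
→ shifted right by 3 → 000110111111111 = 3583
0x6DBB = 110110110111011
→ XOR → 110000001000100 = 24644
→ shifted right by 3 → 000110000001000 = 3080
29859 = 111010010100011
→ AND → 000010000000000 = 1024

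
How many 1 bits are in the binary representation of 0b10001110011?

6

n = 10001110011
Count the 1s: 1 + 1 + 1 + 1 + 1 + 1 = 6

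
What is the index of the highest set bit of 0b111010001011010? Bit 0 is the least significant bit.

14

0b111010001011010 = 111010001011010
The topmost 1 is at position 14 (since 2^14 = 16384 ≤ 29786 < 32768).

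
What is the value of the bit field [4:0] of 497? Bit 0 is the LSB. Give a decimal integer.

v = 111110001
Shift right by 0: 111110001
Mask low 5 bits: 10001 = 17

17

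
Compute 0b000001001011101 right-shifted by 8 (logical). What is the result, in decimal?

x = 1001011101
shift right by 8 → 0000000010 = 2
(equivalently, floor(605 / 256))

2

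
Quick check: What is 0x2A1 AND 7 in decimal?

1

0x2A1 = 1010100001
7 = 0000000111
AND → 0000000001 = 1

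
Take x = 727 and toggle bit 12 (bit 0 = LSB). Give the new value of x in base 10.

x = 0001011010111
bit 12 is currently 0; toggle it via x ^ (1 << 12) = x ^ 4096
→ 1001011010111 = 4823

4823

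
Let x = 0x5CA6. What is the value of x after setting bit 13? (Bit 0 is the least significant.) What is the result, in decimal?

31910

x = 101110010100110
bit 13 is currently 0; set it via x | (1 << 13) = x | 8192
→ 111110010100110 = 31910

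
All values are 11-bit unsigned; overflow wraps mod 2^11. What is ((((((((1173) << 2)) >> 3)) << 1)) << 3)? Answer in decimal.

1184

1173 = 10010010101
→ << 2 (mod 2^11) → 01001010100 = 596
→ >> 3 → 00001001010 = 74
→ << 1 (mod 2^11) → 00010010100 = 148
→ << 3 (mod 2^11) → 10010100000 = 1184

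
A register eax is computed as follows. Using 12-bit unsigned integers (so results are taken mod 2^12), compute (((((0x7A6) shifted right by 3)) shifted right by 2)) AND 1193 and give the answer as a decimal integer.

41

0x7A6 = 011110100110
→ shifted right by 3 → 000011110100 = 244
→ shifted right by 2 → 000000111101 = 61
1193 = 010010101001
→ AND → 000000101001 = 41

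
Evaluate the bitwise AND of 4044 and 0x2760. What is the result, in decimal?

1856

4044 = 00111111001100
0x2760 = 10011101100000
AND → 00011101000000 = 1856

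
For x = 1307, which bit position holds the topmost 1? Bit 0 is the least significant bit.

10

1307 = 10100011011
The topmost 1 is at position 10 (since 2^10 = 1024 ≤ 1307 < 2048).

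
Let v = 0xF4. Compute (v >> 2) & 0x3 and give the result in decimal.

1

v = 11110100
Shift right by 2: 111101
Mask low 2 bits: 01 = 1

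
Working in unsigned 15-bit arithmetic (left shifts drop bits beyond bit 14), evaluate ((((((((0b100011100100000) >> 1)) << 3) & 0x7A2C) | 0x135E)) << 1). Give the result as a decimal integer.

0b100011100100000 = 100011100100000
→ >> 1 → 010001110010000 = 9104
→ << 3 (mod 2^15) → 001110010000000 = 7296
0x7A2C = 111101000101100
→ & → 001100000000000 = 6144
0x135E = 001001101011110
→ | → 001101101011110 = 7006
→ << 1 (mod 2^15) → 011011010111100 = 14012

14012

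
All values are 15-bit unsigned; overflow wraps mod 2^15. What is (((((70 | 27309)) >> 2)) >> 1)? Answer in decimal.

70 = 000000001000110
27309 = 110101010101101
→ | → 110101011101111 = 27375
→ >> 2 → 001101010111011 = 6843
→ >> 1 → 000110101011101 = 3421

3421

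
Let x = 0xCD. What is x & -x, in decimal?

1

x = 11001101 = 205
-x (two's complement) = …00110011
AND   = 00000001 = 1
(x & -x isolates the lowest set bit of x.)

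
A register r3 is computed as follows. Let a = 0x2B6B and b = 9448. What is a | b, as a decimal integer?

12267

0x2B6B = 10101101101011
9448 = 10010011101000
 OR → 10111111101011 = 12267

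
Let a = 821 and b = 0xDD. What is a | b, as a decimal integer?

821 = 1100110101
0xDD = 0011011101
 OR → 1111111101 = 1021

1021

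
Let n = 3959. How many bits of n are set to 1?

10

3959 = 111101110111
Count the 1s: 1 + 1 + 1 + 1 + 1 + 1 + 1 + 1 + 1 + 1 = 10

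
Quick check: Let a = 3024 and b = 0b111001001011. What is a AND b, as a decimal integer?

2624

3024 = 101111010000
b = 111001001011
AND → 101001000000 = 2624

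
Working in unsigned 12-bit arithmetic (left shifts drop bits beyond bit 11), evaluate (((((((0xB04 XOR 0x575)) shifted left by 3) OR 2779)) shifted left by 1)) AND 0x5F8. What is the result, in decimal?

0xB04 = 101100000100
0x575 = 010101110101
→ XOR → 111001110001 = 3697
→ shifted left by 3 (mod 2^12) → 001110001000 = 904
2779 = 101011011011
→ OR → 101111011011 = 3035
→ shifted left by 1 (mod 2^12) → 011110110110 = 1974
0x5F8 = 010111111000
→ AND → 010110110000 = 1456

1456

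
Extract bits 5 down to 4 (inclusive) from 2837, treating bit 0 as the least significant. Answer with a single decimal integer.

v = 101100010101
Shift right by 4: 10110001
Mask low 2 bits: 01 = 1

1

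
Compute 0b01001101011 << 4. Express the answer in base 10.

x = 00001001101011
shift left by 4 → 10011010110000 = 9904
(equivalently, 619 × 2^4 = 619 × 16)

9904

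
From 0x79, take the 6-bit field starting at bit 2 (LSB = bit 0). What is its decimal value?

v = 001111001
Shift right by 2: 0011110
Mask low 6 bits: 011110 = 30

30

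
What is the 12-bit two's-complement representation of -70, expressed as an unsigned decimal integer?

70 in 12 bits: 000001000110
Invert: 111110111001
Add 1:  111110111010 = 4026
(Check: 2^12 - 70 = 4096 - 70 = 4026.)

4026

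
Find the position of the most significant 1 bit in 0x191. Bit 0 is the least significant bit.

8

0x191 = 110010001
The topmost 1 is at position 8 (since 2^8 = 256 ≤ 401 < 512).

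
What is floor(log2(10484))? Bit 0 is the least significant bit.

13

10484 = 10100011110100
The topmost 1 is at position 13 (since 2^13 = 8192 ≤ 10484 < 16384).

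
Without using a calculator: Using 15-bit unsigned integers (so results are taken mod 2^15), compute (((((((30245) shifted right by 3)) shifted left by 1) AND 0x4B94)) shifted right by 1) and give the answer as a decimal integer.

1216

30245 = 111011000100101
→ shifted right by 3 → 000111011000100 = 3780
→ shifted left by 1 (mod 2^15) → 001110110001000 = 7560
0x4B94 = 100101110010100
→ AND → 000100110000000 = 2432
→ shifted right by 1 → 000010011000000 = 1216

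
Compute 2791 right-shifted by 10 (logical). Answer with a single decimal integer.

2

2791 = 101011100111
shift right by 10 → 000000000010 = 2
(equivalently, floor(2791 / 1024))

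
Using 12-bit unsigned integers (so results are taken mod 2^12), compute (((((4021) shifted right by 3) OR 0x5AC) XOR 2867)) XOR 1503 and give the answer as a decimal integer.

4021 = 111110110101
→ shifted right by 3 → 000111110110 = 502
0x5AC = 010110101100
→ OR → 010111111110 = 1534
2867 = 101100110011
→ XOR → 111011001101 = 3789
1503 = 010111011111
→ XOR → 101100010010 = 2834

2834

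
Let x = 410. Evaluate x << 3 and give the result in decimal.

410 = 000110011010
shift left by 3 → 110011010000 = 3280
(equivalently, 410 × 2^3 = 410 × 8)

3280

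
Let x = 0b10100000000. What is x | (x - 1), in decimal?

1535

x = 10100000000 = 1280
x - 1 = 10011111111
OR    = 10111111111 = 1535
(x | (x - 1) sets all bits below the lowest set bit.)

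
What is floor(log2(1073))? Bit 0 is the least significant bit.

1073 = 10000110001
The topmost 1 is at position 10 (since 2^10 = 1024 ≤ 1073 < 2048).

10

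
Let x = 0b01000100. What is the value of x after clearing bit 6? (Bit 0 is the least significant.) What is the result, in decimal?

4

x = 01000100
bit 6 is currently 1; clear it via x & ~(1 << 6) = x & ~64
→ 00000100 = 4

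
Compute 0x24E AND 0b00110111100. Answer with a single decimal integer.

12

0x24E = 1001001110
b = 0110111100
AND → 0000001100 = 12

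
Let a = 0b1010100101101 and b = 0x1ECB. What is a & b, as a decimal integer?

a = 1010100101101
0x1ECB = 1111011001011
AND → 1010000001001 = 5129

5129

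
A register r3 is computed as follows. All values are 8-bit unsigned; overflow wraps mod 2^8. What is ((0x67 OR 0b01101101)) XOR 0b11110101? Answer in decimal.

0x67 = 01100111
0b01101101 = 01101101
→ OR → 01101111 = 111
0b11110101 = 11110101
→ XOR → 10011010 = 154

154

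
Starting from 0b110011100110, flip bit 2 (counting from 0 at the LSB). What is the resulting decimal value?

3298

x = 110011100110
bit 2 is currently 1; toggle it via x ^ (1 << 2) = x ^ 4
→ 110011100010 = 3298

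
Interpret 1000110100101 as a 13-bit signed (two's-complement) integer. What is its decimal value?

-3675

pattern = 1000110100101 (MSB is 1 ⇒ negative)
Invert: 0111001011010, add 1 → 0111001011011 = 3675, so the value is -3675.
(Equivalently: 4517 - 2^13 = 4517 - 8192 = -3675.)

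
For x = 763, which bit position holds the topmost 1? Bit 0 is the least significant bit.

763 = 1011111011
The topmost 1 is at position 9 (since 2^9 = 512 ≤ 763 < 1024).

9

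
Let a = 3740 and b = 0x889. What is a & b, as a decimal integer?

3740 = 111010011100
0x889 = 100010001001
AND → 100010001000 = 2184

2184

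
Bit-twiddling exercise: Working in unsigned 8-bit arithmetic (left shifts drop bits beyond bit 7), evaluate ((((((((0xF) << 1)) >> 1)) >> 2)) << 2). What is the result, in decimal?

12

0xF = 00001111
→ << 1 (mod 2^8) → 00011110 = 30
→ >> 1 → 00001111 = 15
→ >> 2 → 00000011 = 3
→ << 2 (mod 2^8) → 00001100 = 12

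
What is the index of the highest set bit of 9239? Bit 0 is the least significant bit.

9239 = 10010000010111
The topmost 1 is at position 13 (since 2^13 = 8192 ≤ 9239 < 16384).

13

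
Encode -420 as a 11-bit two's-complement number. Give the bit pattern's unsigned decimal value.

1628

420 in 11 bits: 00110100100
Invert: 11001011011
Add 1:  11001011100 = 1628
(Check: 2^11 - 420 = 2048 - 420 = 1628.)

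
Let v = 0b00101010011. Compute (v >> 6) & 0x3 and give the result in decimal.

v = 00101010011
Shift right by 6: 00101
Mask low 2 bits: 01 = 1

1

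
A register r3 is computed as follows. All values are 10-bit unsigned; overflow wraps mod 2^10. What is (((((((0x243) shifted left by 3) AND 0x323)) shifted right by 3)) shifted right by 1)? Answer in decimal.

0x243 = 1001000011
→ shifted left by 3 (mod 2^10) → 1000011000 = 536
0x323 = 1100100011
→ AND → 1000000000 = 512
→ shifted right by 3 → 0001000000 = 64
→ shifted right by 1 → 0000100000 = 32

32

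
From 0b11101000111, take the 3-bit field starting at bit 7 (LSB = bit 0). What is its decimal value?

6

v = 11101000111
Shift right by 7: 1110
Mask low 3 bits: 110 = 6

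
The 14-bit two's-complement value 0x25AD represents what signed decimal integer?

pattern = 10010110101101 (MSB is 1 ⇒ negative)
Invert: 01101001010010, add 1 → 01101001010011 = 6739, so the value is -6739.
(Equivalently: 9645 - 2^14 = 9645 - 16384 = -6739.)

-6739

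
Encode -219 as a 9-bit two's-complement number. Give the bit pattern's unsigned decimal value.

219 in 9 bits: 011011011
Invert: 100100100
Add 1:  100100101 = 293
(Check: 2^9 - 219 = 512 - 219 = 293.)

293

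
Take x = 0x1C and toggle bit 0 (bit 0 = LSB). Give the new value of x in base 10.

x = 0000011100
bit 0 is currently 0; toggle it via x ^ (1 << 0) = x ^ 1
→ 0000011101 = 29

29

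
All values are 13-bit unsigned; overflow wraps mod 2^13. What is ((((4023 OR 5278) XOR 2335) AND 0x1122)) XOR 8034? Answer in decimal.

4023 = 0111110110111
5278 = 1010010011110
→ OR → 1111110111111 = 8127
2335 = 0100100011111
→ XOR → 1011010100000 = 5792
0x1122 = 1000100100010
→ AND → 1000000100000 = 4128
8034 = 1111101100010
→ XOR → 0111101000010 = 3906

3906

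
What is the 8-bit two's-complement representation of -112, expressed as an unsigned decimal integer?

112 in 8 bits: 01110000
Invert: 10001111
Add 1:  10010000 = 144
(Check: 2^8 - 112 = 256 - 112 = 144.)

144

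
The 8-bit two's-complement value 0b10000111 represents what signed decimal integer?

pattern = 10000111 (MSB is 1 ⇒ negative)
Invert: 01111000, add 1 → 01111001 = 121, so the value is -121.
(Equivalently: 135 - 2^8 = 135 - 256 = -121.)

-121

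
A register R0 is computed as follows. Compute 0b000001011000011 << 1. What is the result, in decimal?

x = 01011000011
shift left by 1 → 10110000110 = 1414
(equivalently, 707 × 2^1 = 707 × 2)

1414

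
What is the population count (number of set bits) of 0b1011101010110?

n = 1011101010110
Count the 1s: 1 + 1 + 1 + 1 + 1 + 1 + 1 + 1 = 8

8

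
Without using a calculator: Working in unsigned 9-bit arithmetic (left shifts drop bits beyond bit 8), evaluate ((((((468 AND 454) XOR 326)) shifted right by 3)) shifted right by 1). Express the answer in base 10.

8

468 = 111010100
454 = 111000110
→ AND → 111000100 = 452
326 = 101000110
→ XOR → 010000010 = 130
→ shifted right by 3 → 000010000 = 16
→ shifted right by 1 → 000001000 = 8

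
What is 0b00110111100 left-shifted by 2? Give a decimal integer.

x = 00110111100
shift left by 2 → 11011110000 = 1776
(equivalently, 444 × 2^2 = 444 × 4)

1776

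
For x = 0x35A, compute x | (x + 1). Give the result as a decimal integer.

x = 1101011010 = 858
x + 1 = 1101011011
OR    = 1101011011 = 859
(x | (x + 1) sets the lowest cleared bit.)

859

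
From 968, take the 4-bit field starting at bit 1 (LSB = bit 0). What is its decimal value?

4

v = 1111001000
Shift right by 1: 111100100
Mask low 4 bits: 0100 = 4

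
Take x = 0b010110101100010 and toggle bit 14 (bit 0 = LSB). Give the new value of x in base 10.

28002

x = 010110101100010
bit 14 is currently 0; toggle it via x ^ (1 << 14) = x ^ 16384
→ 110110101100010 = 28002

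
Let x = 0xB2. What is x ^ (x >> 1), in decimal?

x = 10110010 = 178
x>>1 = 01011001
XOR  = 11101011 = 235
(x ^ (x >> 1) gives the standard binary-reflected Gray code of x.)

235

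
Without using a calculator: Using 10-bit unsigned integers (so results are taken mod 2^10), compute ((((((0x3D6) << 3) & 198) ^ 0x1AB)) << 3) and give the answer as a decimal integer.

0x3D6 = 1111010110
→ << 3 (mod 2^10) → 1010110000 = 688
198 = 0011000110
→ & → 0010000000 = 128
0x1AB = 0110101011
→ ^ → 0100101011 = 299
→ << 3 (mod 2^10) → 0101011000 = 344

344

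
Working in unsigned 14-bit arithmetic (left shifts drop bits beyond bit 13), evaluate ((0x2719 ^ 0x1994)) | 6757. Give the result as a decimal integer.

0x2719 = 10011100011001
0x1994 = 01100110010100
→ ^ → 11111010001101 = 16013
6757 = 01101001100101
→ | → 11111011101101 = 16109

16109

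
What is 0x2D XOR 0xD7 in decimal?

250

0x2D = 00101101
0xD7 = 11010111
XOR → 11111010 = 250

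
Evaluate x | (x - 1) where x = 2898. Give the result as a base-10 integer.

2899

x = 101101010010 = 2898
x - 1 = 101101010001
OR    = 101101010011 = 2899
(x | (x - 1) sets all bits below the lowest set bit.)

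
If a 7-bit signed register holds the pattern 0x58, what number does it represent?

-40

pattern = 1011000 (MSB is 1 ⇒ negative)
Invert: 0100111, add 1 → 0101000 = 40, so the value is -40.
(Equivalently: 88 - 2^7 = 88 - 128 = -40.)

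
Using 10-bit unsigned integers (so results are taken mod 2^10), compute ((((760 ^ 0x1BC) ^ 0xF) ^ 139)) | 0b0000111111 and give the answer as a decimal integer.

1023

760 = 1011111000
0x1BC = 0110111100
→ ^ → 1101000100 = 836
0xF = 0000001111
→ ^ → 1101001011 = 843
139 = 0010001011
→ ^ → 1111000000 = 960
0b0000111111 = 0000111111
→ | → 1111111111 = 1023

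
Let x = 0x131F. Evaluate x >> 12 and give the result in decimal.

0x131F = 1001100011111
shift right by 12 → 0000000000001 = 1
(equivalently, floor(4895 / 4096))

1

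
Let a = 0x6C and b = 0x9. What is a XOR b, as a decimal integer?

101

0x6C = 1101100
0x9 = 0001001
XOR → 1100101 = 101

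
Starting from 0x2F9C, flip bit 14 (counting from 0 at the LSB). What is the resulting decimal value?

28572

x = 010111110011100
bit 14 is currently 0; toggle it via x ^ (1 << 14) = x ^ 16384
→ 110111110011100 = 28572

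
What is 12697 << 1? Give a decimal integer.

12697 = 011000110011001
shift left by 1 → 110001100110010 = 25394
(equivalently, 12697 × 2^1 = 12697 × 2)

25394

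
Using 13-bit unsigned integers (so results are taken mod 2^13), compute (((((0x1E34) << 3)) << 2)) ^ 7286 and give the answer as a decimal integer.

0x1E34 = 1111000110100
→ << 3 (mod 2^13) → 1000110100000 = 4512
→ << 2 (mod 2^13) → 0011010000000 = 1664
7286 = 1110001110110
→ ^ → 1101011110110 = 6902

6902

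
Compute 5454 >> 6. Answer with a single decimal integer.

85

5454 = 1010101001110
shift right by 6 → 0000001010101 = 85
(equivalently, floor(5454 / 64))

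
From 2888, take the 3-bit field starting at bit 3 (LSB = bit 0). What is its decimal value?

1

v = 0101101001000
Shift right by 3: 0101101001
Mask low 3 bits: 001 = 1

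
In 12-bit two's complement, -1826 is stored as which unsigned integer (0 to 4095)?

1826 in 12 bits: 011100100010
Invert: 100011011101
Add 1:  100011011110 = 2270
(Check: 2^12 - 1826 = 4096 - 1826 = 2270.)

2270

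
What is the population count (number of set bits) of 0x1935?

0x1935 = 1100100110101
Count the 1s: 1 + 1 + 1 + 1 + 1 + 1 + 1 = 7

7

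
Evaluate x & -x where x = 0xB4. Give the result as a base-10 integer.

4

x = 10110100 = 180
-x (two's complement) = …01001100
AND   = 00000100 = 4
(x & -x isolates the lowest set bit of x.)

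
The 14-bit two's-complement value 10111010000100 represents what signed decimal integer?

-4476

pattern = 10111010000100 (MSB is 1 ⇒ negative)
Invert: 01000101111011, add 1 → 01000101111100 = 4476, so the value is -4476.
(Equivalently: 11908 - 2^14 = 11908 - 16384 = -4476.)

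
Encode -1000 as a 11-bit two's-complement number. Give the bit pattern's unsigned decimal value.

1048

1000 in 11 bits: 01111101000
Invert: 10000010111
Add 1:  10000011000 = 1048
(Check: 2^11 - 1000 = 2048 - 1000 = 1048.)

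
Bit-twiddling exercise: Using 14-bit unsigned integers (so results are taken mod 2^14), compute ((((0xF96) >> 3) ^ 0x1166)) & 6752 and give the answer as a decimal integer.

0xF96 = 00111110010110
→ >> 3 → 00000111110010 = 498
0x1166 = 01000101100110
→ ^ → 01000010010100 = 4244
6752 = 01101001100000
→ & → 01000000000000 = 4096

4096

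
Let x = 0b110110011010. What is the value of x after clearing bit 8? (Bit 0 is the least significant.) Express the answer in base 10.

x = 110110011010
bit 8 is currently 1; clear it via x & ~(1 << 8) = x & ~256
→ 110010011010 = 3226

3226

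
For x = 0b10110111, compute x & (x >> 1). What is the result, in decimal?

x = 10110111 = 183
x>>1 = 01011011
AND  = 00010011 = 19
(x & (x >> 1) has a 1 wherever x has two consecutive 1 bits.)

19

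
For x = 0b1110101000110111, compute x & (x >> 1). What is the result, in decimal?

x = 1110101000110111 = 59959
x>>1 = 0111010100011011
AND  = 0110000000010011 = 24595
(x & (x >> 1) has a 1 wherever x has two consecutive 1 bits.)

24595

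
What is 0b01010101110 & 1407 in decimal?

46

a = 01010101110
1407 = 10101111111
AND → 00000101110 = 46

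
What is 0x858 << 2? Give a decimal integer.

8544

0x858 = 00100001011000
shift left by 2 → 10000101100000 = 8544
(equivalently, 2136 × 2^2 = 2136 × 4)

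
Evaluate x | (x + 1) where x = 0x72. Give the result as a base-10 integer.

115

x = 1110010 = 114
x + 1 = 1110011
OR    = 1110011 = 115
(x | (x + 1) sets the lowest cleared bit.)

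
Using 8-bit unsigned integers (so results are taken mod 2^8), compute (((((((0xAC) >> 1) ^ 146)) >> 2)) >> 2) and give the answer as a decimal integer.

0xAC = 10101100
→ >> 1 → 01010110 = 86
146 = 10010010
→ ^ → 11000100 = 196
→ >> 2 → 00110001 = 49
→ >> 2 → 00001100 = 12

12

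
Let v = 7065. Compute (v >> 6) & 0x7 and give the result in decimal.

6

v = 01101110011001
Shift right by 6: 01101110
Mask low 3 bits: 110 = 6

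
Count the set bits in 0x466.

0x466 = 10001100110
Count the 1s: 1 + 1 + 1 + 1 + 1 = 5

5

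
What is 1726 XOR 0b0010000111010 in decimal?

1726 = 11010111110
b = 10000111010
XOR → 01010000100 = 644

644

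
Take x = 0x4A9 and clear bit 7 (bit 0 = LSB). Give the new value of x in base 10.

1065

x = 10010101001
bit 7 is currently 1; clear it via x & ~(1 << 7) = x & ~128
→ 10000101001 = 1065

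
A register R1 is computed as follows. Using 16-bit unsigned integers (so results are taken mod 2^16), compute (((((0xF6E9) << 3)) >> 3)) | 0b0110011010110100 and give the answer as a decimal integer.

0xF6E9 = 1111011011101001
→ << 3 (mod 2^16) → 1011011101001000 = 46920
→ >> 3 → 0001011011101001 = 5865
0b0110011010110100 = 0110011010110100
→ | → 0111011011111101 = 30461

30461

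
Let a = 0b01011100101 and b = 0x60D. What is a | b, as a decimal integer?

1773

a = 01011100101
0x60D = 11000001101
 OR → 11011101101 = 1773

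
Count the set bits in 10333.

7

10333 = 10100001011101
Count the 1s: 1 + 1 + 1 + 1 + 1 + 1 + 1 = 7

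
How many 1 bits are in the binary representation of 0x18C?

4

0x18C = 110001100
Count the 1s: 1 + 1 + 1 + 1 = 4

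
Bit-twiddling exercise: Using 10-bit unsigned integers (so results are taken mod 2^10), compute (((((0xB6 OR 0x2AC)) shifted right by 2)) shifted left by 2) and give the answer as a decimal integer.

700

0xB6 = 0010110110
0x2AC = 1010101100
→ OR → 1010111110 = 702
→ shifted right by 2 → 0010101111 = 175
→ shifted left by 2 (mod 2^10) → 1010111100 = 700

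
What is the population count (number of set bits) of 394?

394 = 110001010
Count the 1s: 1 + 1 + 1 + 1 = 4

4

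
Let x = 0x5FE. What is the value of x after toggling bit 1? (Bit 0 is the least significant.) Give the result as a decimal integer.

x = 10111111110
bit 1 is currently 1; toggle it via x ^ (1 << 1) = x ^ 2
→ 10111111100 = 1532

1532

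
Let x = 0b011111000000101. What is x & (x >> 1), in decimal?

7680

x = 11111000000101 = 15877
x>>1 = 01111100000010
AND  = 01111000000000 = 7680
(x & (x >> 1) has a 1 wherever x has two consecutive 1 bits.)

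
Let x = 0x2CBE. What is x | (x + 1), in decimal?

11455

x = 10110010111110 = 11454
x + 1 = 10110010111111
OR    = 10110010111111 = 11455
(x | (x + 1) sets the lowest cleared bit.)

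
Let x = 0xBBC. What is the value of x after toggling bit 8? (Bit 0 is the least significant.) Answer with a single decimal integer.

x = 000101110111100
bit 8 is currently 1; toggle it via x ^ (1 << 8) = x ^ 256
→ 000101010111100 = 2748

2748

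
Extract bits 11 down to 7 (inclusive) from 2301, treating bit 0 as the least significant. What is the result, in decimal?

v = 100011111101
Shift right by 7: 10001
Mask low 5 bits: 10001 = 17

17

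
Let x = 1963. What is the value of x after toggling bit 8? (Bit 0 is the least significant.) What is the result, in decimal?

1707

x = 0011110101011
bit 8 is currently 1; toggle it via x ^ (1 << 8) = x ^ 256
→ 0011010101011 = 1707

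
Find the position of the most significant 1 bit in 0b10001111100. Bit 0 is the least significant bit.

10

0b10001111100 = 10001111100
The topmost 1 is at position 10 (since 2^10 = 1024 ≤ 1148 < 2048).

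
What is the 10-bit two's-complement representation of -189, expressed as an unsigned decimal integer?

835

189 in 10 bits: 0010111101
Invert: 1101000010
Add 1:  1101000011 = 835
(Check: 2^10 - 189 = 1024 - 189 = 835.)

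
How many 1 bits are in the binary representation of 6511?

9

6511 = 1100101101111
Count the 1s: 1 + 1 + 1 + 1 + 1 + 1 + 1 + 1 + 1 = 9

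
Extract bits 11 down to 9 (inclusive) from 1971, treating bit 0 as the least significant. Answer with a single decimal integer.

3

v = 011110110011
Shift right by 9: 011
Mask low 3 bits: 011 = 3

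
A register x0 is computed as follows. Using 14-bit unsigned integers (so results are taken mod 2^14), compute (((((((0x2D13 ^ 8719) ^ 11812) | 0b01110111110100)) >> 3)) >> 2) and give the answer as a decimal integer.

0x2D13 = 10110100010011
8719 = 10001000001111
→ ^ → 00111100011100 = 3868
11812 = 10111000100100
→ ^ → 10000100111000 = 8504
0b01110111110100 = 01110111110100
→ | → 11110111111100 = 15868
→ >> 3 → 00011110111111 = 1983
→ >> 2 → 00000111101111 = 495

495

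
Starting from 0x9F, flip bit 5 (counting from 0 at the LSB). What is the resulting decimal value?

191

x = 10011111
bit 5 is currently 0; toggle it via x ^ (1 << 5) = x ^ 32
→ 10111111 = 191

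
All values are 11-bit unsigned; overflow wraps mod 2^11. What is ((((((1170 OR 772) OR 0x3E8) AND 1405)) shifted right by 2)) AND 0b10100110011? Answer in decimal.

1170 = 10010010010
772 = 01100000100
→ OR → 11110010110 = 1942
0x3E8 = 01111101000
→ OR → 11111111110 = 2046
1405 = 10101111101
→ AND → 10101111100 = 1404
→ shifted right by 2 → 00101011111 = 351
0b10100110011 = 10100110011
→ AND → 00100010011 = 275

275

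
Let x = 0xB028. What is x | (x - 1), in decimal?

45103

x = 1011000000101000 = 45096
x - 1 = 1011000000100111
OR    = 1011000000101111 = 45103
(x | (x - 1) sets all bits below the lowest set bit.)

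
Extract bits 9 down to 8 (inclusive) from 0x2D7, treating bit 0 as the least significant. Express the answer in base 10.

v = 0001011010111
Shift right by 8: 00010
Mask low 2 bits: 10 = 2

2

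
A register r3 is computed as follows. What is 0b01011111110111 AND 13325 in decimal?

a = 01011111110111
13325 = 11010000001101
AND → 01010000000101 = 5125

5125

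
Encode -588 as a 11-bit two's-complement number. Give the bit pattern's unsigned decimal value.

1460

588 in 11 bits: 01001001100
Invert: 10110110011
Add 1:  10110110100 = 1460
(Check: 2^11 - 588 = 2048 - 588 = 1460.)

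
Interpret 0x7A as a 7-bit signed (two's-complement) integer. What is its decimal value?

-6

pattern = 1111010 (MSB is 1 ⇒ negative)
Invert: 0000101, add 1 → 0000110 = 6, so the value is -6.
(Equivalently: 122 - 2^7 = 122 - 128 = -6.)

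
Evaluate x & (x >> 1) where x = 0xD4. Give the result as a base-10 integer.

x = 11010100 = 212
x>>1 = 01101010
AND  = 01000000 = 64
(x & (x >> 1) has a 1 wherever x has two consecutive 1 bits.)

64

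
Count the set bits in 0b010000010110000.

4

n = 10000010110000
Count the 1s: 1 + 1 + 1 + 1 = 4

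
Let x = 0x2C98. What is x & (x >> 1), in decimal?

1032

x = 10110010011000 = 11416
x>>1 = 01011001001100
AND  = 00010000001000 = 1032
(x & (x >> 1) has a 1 wherever x has two consecutive 1 bits.)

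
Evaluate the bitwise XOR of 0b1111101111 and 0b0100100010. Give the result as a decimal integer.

717

a = 1111101111
b = 0100100010
XOR → 1011001101 = 717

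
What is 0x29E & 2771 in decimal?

658

0x29E = 001010011110
2771 = 101011010011
AND → 001010010010 = 658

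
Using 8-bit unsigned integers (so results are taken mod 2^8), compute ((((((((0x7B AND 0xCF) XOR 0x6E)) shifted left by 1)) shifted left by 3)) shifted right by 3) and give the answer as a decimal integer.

10

0x7B = 01111011
0xCF = 11001111
→ AND → 01001011 = 75
0x6E = 01101110
→ XOR → 00100101 = 37
→ shifted left by 1 (mod 2^8) → 01001010 = 74
→ shifted left by 3 (mod 2^8) → 01010000 = 80
→ shifted right by 3 → 00001010 = 10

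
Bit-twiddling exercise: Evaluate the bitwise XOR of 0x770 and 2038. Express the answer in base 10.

0x770 = 11101110000
2038 = 11111110110
XOR → 00010000110 = 134

134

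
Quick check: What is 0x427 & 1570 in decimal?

0x427 = 10000100111
1570 = 11000100010
AND → 10000100010 = 1058

1058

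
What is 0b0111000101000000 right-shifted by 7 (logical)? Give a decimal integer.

226

x = 111000101000000
shift right by 7 → 000000011100010 = 226
(equivalently, floor(28992 / 128))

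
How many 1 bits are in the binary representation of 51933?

10

51933 = 1100101011011101
Count the 1s: 1 + 1 + 1 + 1 + 1 + 1 + 1 + 1 + 1 + 1 = 10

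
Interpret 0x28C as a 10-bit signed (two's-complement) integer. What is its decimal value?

pattern = 1010001100 (MSB is 1 ⇒ negative)
Invert: 0101110011, add 1 → 0101110100 = 372, so the value is -372.
(Equivalently: 652 - 2^10 = 652 - 1024 = -372.)

-372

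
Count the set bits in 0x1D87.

0x1D87 = 1110110000111
Count the 1s: 1 + 1 + 1 + 1 + 1 + 1 + 1 + 1 = 8

8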